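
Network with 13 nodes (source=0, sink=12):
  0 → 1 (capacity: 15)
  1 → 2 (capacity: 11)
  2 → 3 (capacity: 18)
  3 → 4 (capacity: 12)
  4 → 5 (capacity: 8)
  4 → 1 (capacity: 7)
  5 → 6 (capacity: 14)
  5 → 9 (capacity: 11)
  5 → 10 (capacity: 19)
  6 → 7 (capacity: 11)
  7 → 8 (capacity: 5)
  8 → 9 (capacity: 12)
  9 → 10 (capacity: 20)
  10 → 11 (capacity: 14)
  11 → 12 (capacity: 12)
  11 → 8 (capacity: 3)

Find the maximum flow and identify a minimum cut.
Max flow = 8, Min cut edges: (4,5)

Maximum flow: 8
Minimum cut: (4,5)
Partition: S = [0, 1, 2, 3, 4], T = [5, 6, 7, 8, 9, 10, 11, 12]

Max-flow min-cut theorem verified: both equal 8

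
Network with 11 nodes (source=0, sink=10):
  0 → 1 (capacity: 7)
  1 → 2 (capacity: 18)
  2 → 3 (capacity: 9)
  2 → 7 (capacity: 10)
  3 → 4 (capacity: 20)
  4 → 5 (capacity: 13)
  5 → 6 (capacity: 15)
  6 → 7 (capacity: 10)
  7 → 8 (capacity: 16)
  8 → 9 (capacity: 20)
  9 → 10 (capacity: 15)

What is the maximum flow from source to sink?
Maximum flow = 7

Max flow: 7

Flow assignment:
  0 → 1: 7/7
  1 → 2: 7/18
  2 → 7: 7/10
  7 → 8: 7/16
  8 → 9: 7/20
  9 → 10: 7/15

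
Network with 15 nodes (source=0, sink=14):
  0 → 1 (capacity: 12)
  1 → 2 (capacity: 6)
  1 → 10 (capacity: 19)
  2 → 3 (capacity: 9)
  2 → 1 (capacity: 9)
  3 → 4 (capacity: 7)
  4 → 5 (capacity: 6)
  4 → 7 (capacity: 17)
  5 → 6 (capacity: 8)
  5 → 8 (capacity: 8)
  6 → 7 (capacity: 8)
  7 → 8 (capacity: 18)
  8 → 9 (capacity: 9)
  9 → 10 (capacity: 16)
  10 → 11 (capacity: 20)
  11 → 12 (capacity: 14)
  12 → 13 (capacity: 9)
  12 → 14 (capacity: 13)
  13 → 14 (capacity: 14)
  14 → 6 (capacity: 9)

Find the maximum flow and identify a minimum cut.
Max flow = 12, Min cut edges: (0,1)

Maximum flow: 12
Minimum cut: (0,1)
Partition: S = [0], T = [1, 2, 3, 4, 5, 6, 7, 8, 9, 10, 11, 12, 13, 14]

Max-flow min-cut theorem verified: both equal 12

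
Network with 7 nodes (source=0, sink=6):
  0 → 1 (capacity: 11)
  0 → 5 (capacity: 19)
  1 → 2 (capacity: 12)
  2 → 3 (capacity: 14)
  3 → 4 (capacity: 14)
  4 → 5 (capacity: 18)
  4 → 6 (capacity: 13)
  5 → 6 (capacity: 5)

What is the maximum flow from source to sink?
Maximum flow = 16

Max flow: 16

Flow assignment:
  0 → 1: 11/11
  0 → 5: 5/19
  1 → 2: 11/12
  2 → 3: 11/14
  3 → 4: 11/14
  4 → 6: 11/13
  5 → 6: 5/5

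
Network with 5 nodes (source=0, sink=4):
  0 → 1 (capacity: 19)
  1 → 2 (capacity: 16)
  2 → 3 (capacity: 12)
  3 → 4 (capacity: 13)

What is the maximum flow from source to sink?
Maximum flow = 12

Max flow: 12

Flow assignment:
  0 → 1: 12/19
  1 → 2: 12/16
  2 → 3: 12/12
  3 → 4: 12/13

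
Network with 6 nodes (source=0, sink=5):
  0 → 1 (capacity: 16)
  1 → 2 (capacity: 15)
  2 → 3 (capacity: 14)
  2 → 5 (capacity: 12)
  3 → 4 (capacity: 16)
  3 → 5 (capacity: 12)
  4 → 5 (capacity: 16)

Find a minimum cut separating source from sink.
Min cut value = 15, edges: (1,2)

Min cut value: 15
Partition: S = [0, 1], T = [2, 3, 4, 5]
Cut edges: (1,2)

By max-flow min-cut theorem, max flow = min cut = 15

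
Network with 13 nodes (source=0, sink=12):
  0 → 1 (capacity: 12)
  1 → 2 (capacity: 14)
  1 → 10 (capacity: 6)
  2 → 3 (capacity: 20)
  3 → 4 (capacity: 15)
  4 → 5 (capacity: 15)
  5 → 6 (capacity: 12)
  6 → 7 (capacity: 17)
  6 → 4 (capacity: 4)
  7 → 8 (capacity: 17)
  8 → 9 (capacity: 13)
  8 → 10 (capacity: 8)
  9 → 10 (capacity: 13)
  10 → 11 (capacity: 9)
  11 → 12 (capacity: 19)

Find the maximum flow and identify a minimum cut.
Max flow = 9, Min cut edges: (10,11)

Maximum flow: 9
Minimum cut: (10,11)
Partition: S = [0, 1, 2, 3, 4, 5, 6, 7, 8, 9, 10], T = [11, 12]

Max-flow min-cut theorem verified: both equal 9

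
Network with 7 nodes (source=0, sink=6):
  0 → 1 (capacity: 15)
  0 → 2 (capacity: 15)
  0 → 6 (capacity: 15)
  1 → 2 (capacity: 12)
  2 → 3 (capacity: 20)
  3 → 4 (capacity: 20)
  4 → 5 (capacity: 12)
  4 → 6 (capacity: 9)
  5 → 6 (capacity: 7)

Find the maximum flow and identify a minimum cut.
Max flow = 31, Min cut edges: (0,6), (4,6), (5,6)

Maximum flow: 31
Minimum cut: (0,6), (4,6), (5,6)
Partition: S = [0, 1, 2, 3, 4, 5], T = [6]

Max-flow min-cut theorem verified: both equal 31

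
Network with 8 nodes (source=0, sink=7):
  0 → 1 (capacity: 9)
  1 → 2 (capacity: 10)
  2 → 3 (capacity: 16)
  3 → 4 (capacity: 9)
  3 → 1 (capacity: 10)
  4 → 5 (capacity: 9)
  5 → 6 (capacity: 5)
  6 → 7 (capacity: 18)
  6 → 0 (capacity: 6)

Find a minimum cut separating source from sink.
Min cut value = 5, edges: (5,6)

Min cut value: 5
Partition: S = [0, 1, 2, 3, 4, 5], T = [6, 7]
Cut edges: (5,6)

By max-flow min-cut theorem, max flow = min cut = 5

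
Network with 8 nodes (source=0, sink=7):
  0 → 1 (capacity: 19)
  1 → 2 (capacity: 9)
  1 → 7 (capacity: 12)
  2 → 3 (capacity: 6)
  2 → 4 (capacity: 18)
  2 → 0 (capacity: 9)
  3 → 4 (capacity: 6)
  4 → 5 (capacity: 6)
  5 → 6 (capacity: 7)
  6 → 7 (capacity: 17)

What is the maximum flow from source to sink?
Maximum flow = 18

Max flow: 18

Flow assignment:
  0 → 1: 19/19
  1 → 2: 7/9
  1 → 7: 12/12
  2 → 4: 6/18
  2 → 0: 1/9
  4 → 5: 6/6
  5 → 6: 6/7
  6 → 7: 6/17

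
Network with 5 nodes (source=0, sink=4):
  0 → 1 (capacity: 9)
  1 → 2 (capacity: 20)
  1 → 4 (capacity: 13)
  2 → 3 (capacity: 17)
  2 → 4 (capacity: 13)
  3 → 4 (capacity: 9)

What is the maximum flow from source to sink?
Maximum flow = 9

Max flow: 9

Flow assignment:
  0 → 1: 9/9
  1 → 4: 9/13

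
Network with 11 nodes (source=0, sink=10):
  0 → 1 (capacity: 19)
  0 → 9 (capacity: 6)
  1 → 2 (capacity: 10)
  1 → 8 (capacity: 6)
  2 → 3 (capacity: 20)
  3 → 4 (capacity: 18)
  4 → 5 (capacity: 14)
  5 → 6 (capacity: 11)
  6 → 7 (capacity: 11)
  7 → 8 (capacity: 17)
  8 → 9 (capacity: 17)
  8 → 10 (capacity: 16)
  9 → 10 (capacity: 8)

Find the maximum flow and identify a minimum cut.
Max flow = 22, Min cut edges: (0,9), (1,2), (1,8)

Maximum flow: 22
Minimum cut: (0,9), (1,2), (1,8)
Partition: S = [0, 1], T = [2, 3, 4, 5, 6, 7, 8, 9, 10]

Max-flow min-cut theorem verified: both equal 22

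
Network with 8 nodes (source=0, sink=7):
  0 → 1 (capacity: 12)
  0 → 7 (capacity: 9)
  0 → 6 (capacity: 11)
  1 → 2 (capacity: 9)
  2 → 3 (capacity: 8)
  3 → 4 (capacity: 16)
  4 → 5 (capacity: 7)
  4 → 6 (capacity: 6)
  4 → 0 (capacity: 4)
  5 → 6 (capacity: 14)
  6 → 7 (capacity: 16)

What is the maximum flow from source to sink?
Maximum flow = 25

Max flow: 25

Flow assignment:
  0 → 1: 8/12
  0 → 7: 9/9
  0 → 6: 9/11
  1 → 2: 8/9
  2 → 3: 8/8
  3 → 4: 8/16
  4 → 5: 2/7
  4 → 6: 5/6
  4 → 0: 1/4
  5 → 6: 2/14
  6 → 7: 16/16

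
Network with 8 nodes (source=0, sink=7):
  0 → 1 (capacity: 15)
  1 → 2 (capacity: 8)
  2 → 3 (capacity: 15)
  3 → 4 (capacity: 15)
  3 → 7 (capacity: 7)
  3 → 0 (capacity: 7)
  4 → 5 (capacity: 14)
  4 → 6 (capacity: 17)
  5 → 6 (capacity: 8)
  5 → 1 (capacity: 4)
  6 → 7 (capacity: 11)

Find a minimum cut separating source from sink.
Min cut value = 8, edges: (1,2)

Min cut value: 8
Partition: S = [0, 1], T = [2, 3, 4, 5, 6, 7]
Cut edges: (1,2)

By max-flow min-cut theorem, max flow = min cut = 8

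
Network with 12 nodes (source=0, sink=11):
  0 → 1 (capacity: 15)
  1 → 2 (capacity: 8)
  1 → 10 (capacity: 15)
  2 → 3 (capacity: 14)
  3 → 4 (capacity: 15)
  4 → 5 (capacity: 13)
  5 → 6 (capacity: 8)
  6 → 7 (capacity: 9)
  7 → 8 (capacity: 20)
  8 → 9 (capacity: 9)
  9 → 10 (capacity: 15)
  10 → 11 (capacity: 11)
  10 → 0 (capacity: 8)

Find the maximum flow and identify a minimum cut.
Max flow = 11, Min cut edges: (10,11)

Maximum flow: 11
Minimum cut: (10,11)
Partition: S = [0, 1, 2, 3, 4, 5, 6, 7, 8, 9, 10], T = [11]

Max-flow min-cut theorem verified: both equal 11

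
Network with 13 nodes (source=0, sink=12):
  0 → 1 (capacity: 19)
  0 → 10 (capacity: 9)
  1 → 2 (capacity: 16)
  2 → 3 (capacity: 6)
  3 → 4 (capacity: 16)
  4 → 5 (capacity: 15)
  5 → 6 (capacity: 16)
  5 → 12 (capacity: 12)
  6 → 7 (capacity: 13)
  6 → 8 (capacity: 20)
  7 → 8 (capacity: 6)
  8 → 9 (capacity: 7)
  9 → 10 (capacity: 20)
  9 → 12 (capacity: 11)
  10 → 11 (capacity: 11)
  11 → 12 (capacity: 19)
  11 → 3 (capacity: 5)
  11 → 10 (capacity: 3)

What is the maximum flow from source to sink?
Maximum flow = 15

Max flow: 15

Flow assignment:
  0 → 1: 6/19
  0 → 10: 9/9
  1 → 2: 6/16
  2 → 3: 6/6
  3 → 4: 6/16
  4 → 5: 6/15
  5 → 12: 6/12
  10 → 11: 9/11
  11 → 12: 9/19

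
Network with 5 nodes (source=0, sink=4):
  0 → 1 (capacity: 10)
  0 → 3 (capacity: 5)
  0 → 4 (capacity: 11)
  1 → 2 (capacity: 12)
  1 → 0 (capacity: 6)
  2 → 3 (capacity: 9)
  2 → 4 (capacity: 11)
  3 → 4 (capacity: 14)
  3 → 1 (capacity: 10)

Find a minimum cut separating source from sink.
Min cut value = 26, edges: (0,1), (0,3), (0,4)

Min cut value: 26
Partition: S = [0], T = [1, 2, 3, 4]
Cut edges: (0,1), (0,3), (0,4)

By max-flow min-cut theorem, max flow = min cut = 26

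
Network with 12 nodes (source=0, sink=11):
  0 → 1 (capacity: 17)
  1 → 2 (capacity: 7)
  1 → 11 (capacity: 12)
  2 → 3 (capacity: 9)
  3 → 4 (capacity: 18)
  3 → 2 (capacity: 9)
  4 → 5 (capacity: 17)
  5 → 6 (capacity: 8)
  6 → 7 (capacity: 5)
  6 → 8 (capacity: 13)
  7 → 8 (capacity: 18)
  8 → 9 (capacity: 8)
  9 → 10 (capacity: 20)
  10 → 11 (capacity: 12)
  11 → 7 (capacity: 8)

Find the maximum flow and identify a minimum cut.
Max flow = 17, Min cut edges: (0,1)

Maximum flow: 17
Minimum cut: (0,1)
Partition: S = [0], T = [1, 2, 3, 4, 5, 6, 7, 8, 9, 10, 11]

Max-flow min-cut theorem verified: both equal 17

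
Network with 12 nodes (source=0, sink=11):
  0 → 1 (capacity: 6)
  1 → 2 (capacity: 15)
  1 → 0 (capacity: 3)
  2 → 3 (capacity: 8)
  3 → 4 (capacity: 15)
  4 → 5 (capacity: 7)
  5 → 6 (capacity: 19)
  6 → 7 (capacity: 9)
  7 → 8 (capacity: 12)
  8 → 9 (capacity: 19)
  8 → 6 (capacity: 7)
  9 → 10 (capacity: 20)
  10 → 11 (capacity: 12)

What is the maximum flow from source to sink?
Maximum flow = 6

Max flow: 6

Flow assignment:
  0 → 1: 6/6
  1 → 2: 6/15
  2 → 3: 6/8
  3 → 4: 6/15
  4 → 5: 6/7
  5 → 6: 6/19
  6 → 7: 6/9
  7 → 8: 6/12
  8 → 9: 6/19
  9 → 10: 6/20
  10 → 11: 6/12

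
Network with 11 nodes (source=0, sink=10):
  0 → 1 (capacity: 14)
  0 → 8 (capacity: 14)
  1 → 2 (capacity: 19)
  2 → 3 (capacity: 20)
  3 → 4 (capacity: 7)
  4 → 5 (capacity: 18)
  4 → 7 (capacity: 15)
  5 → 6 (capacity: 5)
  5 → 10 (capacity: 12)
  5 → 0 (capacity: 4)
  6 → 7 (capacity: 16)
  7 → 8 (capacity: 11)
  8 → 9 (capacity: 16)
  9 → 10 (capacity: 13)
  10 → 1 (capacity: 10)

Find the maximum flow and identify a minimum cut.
Max flow = 20, Min cut edges: (3,4), (9,10)

Maximum flow: 20
Minimum cut: (3,4), (9,10)
Partition: S = [0, 1, 2, 3, 6, 7, 8, 9], T = [4, 5, 10]

Max-flow min-cut theorem verified: both equal 20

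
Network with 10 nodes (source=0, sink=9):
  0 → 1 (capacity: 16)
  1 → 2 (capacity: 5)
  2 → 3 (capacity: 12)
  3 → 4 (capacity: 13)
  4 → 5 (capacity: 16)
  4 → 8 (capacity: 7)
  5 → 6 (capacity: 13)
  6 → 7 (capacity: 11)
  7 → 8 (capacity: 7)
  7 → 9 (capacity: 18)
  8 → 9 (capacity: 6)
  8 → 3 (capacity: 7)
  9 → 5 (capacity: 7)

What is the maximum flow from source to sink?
Maximum flow = 5

Max flow: 5

Flow assignment:
  0 → 1: 5/16
  1 → 2: 5/5
  2 → 3: 5/12
  3 → 4: 5/13
  4 → 8: 5/7
  8 → 9: 5/6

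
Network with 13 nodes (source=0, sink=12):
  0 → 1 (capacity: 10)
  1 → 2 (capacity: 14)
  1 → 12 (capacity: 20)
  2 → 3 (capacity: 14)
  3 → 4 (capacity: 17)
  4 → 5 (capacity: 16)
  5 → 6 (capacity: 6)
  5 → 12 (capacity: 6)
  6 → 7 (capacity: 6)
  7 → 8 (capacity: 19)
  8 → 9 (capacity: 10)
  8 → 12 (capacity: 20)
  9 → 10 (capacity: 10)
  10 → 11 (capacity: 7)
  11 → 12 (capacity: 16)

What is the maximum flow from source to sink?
Maximum flow = 10

Max flow: 10

Flow assignment:
  0 → 1: 10/10
  1 → 12: 10/20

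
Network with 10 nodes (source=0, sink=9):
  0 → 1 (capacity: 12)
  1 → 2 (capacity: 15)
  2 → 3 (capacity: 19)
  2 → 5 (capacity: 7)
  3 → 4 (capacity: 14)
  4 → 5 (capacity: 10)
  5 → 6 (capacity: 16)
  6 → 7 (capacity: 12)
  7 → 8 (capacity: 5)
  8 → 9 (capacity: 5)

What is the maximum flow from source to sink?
Maximum flow = 5

Max flow: 5

Flow assignment:
  0 → 1: 5/12
  1 → 2: 5/15
  2 → 3: 5/19
  3 → 4: 5/14
  4 → 5: 5/10
  5 → 6: 5/16
  6 → 7: 5/12
  7 → 8: 5/5
  8 → 9: 5/5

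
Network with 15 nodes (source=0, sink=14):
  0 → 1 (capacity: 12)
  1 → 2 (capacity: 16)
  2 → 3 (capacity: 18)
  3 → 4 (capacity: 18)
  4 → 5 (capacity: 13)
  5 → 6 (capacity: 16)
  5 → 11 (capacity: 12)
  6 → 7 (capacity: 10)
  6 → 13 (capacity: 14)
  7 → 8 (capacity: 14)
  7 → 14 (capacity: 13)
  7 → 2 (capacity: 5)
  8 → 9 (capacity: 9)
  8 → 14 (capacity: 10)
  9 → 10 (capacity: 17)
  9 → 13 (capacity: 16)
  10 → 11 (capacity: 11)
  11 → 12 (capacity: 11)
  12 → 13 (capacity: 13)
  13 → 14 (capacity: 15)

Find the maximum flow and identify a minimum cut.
Max flow = 12, Min cut edges: (0,1)

Maximum flow: 12
Minimum cut: (0,1)
Partition: S = [0], T = [1, 2, 3, 4, 5, 6, 7, 8, 9, 10, 11, 12, 13, 14]

Max-flow min-cut theorem verified: both equal 12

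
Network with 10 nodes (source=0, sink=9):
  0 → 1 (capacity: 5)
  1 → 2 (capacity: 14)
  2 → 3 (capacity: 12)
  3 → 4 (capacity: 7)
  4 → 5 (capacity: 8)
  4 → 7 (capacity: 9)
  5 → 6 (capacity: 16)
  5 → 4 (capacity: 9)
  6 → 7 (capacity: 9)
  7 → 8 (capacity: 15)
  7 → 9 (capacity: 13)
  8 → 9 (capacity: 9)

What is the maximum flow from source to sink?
Maximum flow = 5

Max flow: 5

Flow assignment:
  0 → 1: 5/5
  1 → 2: 5/14
  2 → 3: 5/12
  3 → 4: 5/7
  4 → 7: 5/9
  7 → 9: 5/13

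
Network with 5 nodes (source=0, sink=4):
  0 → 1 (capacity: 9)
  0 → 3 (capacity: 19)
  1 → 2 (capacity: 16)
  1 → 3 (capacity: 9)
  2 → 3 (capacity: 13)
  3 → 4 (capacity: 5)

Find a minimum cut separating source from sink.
Min cut value = 5, edges: (3,4)

Min cut value: 5
Partition: S = [0, 1, 2, 3], T = [4]
Cut edges: (3,4)

By max-flow min-cut theorem, max flow = min cut = 5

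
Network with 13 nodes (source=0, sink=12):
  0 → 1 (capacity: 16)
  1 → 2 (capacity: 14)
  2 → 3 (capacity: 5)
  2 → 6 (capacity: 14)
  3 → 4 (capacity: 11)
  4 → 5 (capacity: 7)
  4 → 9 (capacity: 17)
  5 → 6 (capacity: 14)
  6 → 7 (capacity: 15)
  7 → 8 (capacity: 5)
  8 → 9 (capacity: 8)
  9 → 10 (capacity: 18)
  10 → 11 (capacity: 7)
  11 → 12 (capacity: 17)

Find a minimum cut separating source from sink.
Min cut value = 7, edges: (10,11)

Min cut value: 7
Partition: S = [0, 1, 2, 3, 4, 5, 6, 7, 8, 9, 10], T = [11, 12]
Cut edges: (10,11)

By max-flow min-cut theorem, max flow = min cut = 7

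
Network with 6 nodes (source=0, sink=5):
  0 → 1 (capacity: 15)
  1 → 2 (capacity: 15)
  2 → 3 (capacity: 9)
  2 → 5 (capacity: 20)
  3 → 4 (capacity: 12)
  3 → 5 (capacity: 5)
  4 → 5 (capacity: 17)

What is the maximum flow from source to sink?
Maximum flow = 15

Max flow: 15

Flow assignment:
  0 → 1: 15/15
  1 → 2: 15/15
  2 → 5: 15/20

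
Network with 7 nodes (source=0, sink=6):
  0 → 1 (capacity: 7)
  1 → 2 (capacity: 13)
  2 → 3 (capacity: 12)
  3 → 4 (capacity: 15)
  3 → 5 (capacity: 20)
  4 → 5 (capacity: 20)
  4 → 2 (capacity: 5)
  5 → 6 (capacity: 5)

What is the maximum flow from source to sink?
Maximum flow = 5

Max flow: 5

Flow assignment:
  0 → 1: 5/7
  1 → 2: 5/13
  2 → 3: 5/12
  3 → 5: 5/20
  5 → 6: 5/5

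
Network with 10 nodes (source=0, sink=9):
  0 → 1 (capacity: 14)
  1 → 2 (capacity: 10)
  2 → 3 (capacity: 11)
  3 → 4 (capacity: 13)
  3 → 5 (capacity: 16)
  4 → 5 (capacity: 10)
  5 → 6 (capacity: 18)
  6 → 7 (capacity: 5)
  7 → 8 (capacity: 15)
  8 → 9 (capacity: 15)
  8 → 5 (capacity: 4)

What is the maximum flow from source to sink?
Maximum flow = 5

Max flow: 5

Flow assignment:
  0 → 1: 5/14
  1 → 2: 5/10
  2 → 3: 5/11
  3 → 5: 5/16
  5 → 6: 5/18
  6 → 7: 5/5
  7 → 8: 5/15
  8 → 9: 5/15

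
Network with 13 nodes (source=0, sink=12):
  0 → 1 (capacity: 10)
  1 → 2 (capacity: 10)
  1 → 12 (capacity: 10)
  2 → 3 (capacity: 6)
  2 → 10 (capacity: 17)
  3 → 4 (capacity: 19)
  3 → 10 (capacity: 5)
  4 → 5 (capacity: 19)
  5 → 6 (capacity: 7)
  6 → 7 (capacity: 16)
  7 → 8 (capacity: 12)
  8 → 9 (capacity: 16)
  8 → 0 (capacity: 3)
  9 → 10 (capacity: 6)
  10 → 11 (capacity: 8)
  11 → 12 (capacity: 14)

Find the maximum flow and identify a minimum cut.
Max flow = 10, Min cut edges: (0,1)

Maximum flow: 10
Minimum cut: (0,1)
Partition: S = [0], T = [1, 2, 3, 4, 5, 6, 7, 8, 9, 10, 11, 12]

Max-flow min-cut theorem verified: both equal 10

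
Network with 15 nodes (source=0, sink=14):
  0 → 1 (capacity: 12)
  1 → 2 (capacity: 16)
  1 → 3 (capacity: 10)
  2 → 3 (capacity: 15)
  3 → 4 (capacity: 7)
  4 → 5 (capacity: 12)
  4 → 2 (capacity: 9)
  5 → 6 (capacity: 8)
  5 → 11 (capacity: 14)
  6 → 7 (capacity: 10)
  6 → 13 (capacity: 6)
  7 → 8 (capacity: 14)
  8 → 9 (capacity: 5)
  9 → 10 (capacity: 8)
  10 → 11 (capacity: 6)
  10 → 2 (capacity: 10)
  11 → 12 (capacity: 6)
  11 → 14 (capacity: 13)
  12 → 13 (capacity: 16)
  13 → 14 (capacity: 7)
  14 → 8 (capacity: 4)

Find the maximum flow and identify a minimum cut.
Max flow = 7, Min cut edges: (3,4)

Maximum flow: 7
Minimum cut: (3,4)
Partition: S = [0, 1, 2, 3], T = [4, 5, 6, 7, 8, 9, 10, 11, 12, 13, 14]

Max-flow min-cut theorem verified: both equal 7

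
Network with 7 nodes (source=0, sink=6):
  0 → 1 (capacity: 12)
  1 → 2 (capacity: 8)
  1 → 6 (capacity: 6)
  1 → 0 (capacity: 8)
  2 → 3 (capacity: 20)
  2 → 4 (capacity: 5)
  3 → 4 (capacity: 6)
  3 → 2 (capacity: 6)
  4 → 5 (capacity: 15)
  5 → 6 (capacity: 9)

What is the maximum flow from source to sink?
Maximum flow = 12

Max flow: 12

Flow assignment:
  0 → 1: 12/12
  1 → 2: 6/8
  1 → 6: 6/6
  2 → 3: 1/20
  2 → 4: 5/5
  3 → 4: 1/6
  4 → 5: 6/15
  5 → 6: 6/9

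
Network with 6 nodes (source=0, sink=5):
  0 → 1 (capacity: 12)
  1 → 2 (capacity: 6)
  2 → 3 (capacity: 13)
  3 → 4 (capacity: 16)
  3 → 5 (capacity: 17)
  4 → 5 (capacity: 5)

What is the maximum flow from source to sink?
Maximum flow = 6

Max flow: 6

Flow assignment:
  0 → 1: 6/12
  1 → 2: 6/6
  2 → 3: 6/13
  3 → 5: 6/17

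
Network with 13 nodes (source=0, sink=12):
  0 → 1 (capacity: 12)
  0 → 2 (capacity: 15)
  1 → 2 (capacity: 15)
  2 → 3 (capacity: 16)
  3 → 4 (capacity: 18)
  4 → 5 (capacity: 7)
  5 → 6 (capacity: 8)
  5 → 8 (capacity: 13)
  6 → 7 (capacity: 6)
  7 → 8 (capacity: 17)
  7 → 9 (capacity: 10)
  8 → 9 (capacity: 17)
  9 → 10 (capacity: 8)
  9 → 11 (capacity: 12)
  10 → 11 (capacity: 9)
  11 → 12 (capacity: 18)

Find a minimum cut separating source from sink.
Min cut value = 7, edges: (4,5)

Min cut value: 7
Partition: S = [0, 1, 2, 3, 4], T = [5, 6, 7, 8, 9, 10, 11, 12]
Cut edges: (4,5)

By max-flow min-cut theorem, max flow = min cut = 7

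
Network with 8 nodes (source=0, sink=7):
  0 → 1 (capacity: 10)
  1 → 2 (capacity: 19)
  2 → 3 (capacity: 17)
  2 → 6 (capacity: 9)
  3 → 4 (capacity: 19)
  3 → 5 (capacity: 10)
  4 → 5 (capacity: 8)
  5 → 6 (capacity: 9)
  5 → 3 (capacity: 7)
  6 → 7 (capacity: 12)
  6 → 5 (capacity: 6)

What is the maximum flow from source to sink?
Maximum flow = 10

Max flow: 10

Flow assignment:
  0 → 1: 10/10
  1 → 2: 10/19
  2 → 3: 1/17
  2 → 6: 9/9
  3 → 5: 1/10
  5 → 6: 1/9
  6 → 7: 10/12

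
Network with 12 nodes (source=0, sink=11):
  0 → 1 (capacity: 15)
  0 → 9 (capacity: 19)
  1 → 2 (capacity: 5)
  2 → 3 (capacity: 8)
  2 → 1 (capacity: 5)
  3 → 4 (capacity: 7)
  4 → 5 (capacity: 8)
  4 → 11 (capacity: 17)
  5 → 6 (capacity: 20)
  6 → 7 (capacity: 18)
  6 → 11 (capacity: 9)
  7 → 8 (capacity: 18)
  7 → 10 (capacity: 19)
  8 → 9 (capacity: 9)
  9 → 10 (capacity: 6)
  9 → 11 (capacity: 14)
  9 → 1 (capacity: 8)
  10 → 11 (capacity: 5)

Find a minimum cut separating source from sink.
Min cut value = 24, edges: (1,2), (9,11), (10,11)

Min cut value: 24
Partition: S = [0, 1, 7, 8, 9, 10], T = [2, 3, 4, 5, 6, 11]
Cut edges: (1,2), (9,11), (10,11)

By max-flow min-cut theorem, max flow = min cut = 24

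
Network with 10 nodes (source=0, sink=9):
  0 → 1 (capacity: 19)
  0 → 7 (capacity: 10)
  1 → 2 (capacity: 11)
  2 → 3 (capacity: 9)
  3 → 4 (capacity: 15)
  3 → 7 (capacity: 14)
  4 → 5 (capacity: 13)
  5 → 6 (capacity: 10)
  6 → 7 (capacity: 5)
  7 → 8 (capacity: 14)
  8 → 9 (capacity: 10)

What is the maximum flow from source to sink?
Maximum flow = 10

Max flow: 10

Flow assignment:
  0 → 1: 9/19
  0 → 7: 1/10
  1 → 2: 9/11
  2 → 3: 9/9
  3 → 7: 9/14
  7 → 8: 10/14
  8 → 9: 10/10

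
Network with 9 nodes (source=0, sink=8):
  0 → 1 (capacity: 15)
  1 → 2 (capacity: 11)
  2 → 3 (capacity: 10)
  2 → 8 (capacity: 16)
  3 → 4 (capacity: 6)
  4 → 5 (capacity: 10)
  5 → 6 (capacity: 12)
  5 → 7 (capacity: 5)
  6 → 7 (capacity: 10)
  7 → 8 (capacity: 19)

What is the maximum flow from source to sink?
Maximum flow = 11

Max flow: 11

Flow assignment:
  0 → 1: 11/15
  1 → 2: 11/11
  2 → 8: 11/16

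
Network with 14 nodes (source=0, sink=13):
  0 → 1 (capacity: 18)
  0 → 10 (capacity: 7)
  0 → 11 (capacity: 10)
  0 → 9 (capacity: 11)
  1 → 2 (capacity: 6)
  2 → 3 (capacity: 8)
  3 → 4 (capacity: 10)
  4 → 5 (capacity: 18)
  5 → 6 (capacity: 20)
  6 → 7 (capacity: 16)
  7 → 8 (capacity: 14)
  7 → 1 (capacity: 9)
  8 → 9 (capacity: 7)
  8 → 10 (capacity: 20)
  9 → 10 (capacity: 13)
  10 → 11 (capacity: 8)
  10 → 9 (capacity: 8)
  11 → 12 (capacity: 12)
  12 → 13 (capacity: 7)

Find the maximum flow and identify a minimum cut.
Max flow = 7, Min cut edges: (12,13)

Maximum flow: 7
Minimum cut: (12,13)
Partition: S = [0, 1, 2, 3, 4, 5, 6, 7, 8, 9, 10, 11, 12], T = [13]

Max-flow min-cut theorem verified: both equal 7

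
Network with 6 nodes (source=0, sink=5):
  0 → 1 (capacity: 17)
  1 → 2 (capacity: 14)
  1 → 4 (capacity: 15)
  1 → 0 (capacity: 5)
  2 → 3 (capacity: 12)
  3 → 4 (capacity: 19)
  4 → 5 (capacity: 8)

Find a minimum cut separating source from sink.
Min cut value = 8, edges: (4,5)

Min cut value: 8
Partition: S = [0, 1, 2, 3, 4], T = [5]
Cut edges: (4,5)

By max-flow min-cut theorem, max flow = min cut = 8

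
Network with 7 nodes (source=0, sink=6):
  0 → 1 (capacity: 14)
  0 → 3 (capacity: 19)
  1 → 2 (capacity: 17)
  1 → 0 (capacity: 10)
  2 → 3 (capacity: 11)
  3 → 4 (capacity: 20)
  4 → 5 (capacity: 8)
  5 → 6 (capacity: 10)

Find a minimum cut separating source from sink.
Min cut value = 8, edges: (4,5)

Min cut value: 8
Partition: S = [0, 1, 2, 3, 4], T = [5, 6]
Cut edges: (4,5)

By max-flow min-cut theorem, max flow = min cut = 8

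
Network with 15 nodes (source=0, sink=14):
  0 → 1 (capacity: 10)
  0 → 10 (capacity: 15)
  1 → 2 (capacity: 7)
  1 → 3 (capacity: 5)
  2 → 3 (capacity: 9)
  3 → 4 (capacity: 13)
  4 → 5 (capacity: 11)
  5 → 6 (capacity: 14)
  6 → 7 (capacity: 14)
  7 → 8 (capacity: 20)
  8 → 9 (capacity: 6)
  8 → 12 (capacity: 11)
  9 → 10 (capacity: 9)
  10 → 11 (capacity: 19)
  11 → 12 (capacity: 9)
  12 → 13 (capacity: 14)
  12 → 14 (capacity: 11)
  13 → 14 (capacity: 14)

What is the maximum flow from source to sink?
Maximum flow = 19

Max flow: 19

Flow assignment:
  0 → 1: 10/10
  0 → 10: 9/15
  1 → 2: 5/7
  1 → 3: 5/5
  2 → 3: 5/9
  3 → 4: 10/13
  4 → 5: 10/11
  5 → 6: 10/14
  6 → 7: 10/14
  7 → 8: 10/20
  8 → 12: 10/11
  10 → 11: 9/19
  11 → 12: 9/9
  12 → 13: 8/14
  12 → 14: 11/11
  13 → 14: 8/14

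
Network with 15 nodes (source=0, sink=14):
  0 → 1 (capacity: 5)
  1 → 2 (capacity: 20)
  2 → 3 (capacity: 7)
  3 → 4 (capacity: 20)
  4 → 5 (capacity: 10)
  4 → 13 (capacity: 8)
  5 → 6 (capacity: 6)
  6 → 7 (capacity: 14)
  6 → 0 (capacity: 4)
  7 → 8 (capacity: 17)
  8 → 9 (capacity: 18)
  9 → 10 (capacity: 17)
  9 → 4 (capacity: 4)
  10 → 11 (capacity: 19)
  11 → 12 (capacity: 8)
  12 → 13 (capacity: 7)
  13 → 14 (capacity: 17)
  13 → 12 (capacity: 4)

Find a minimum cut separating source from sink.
Min cut value = 5, edges: (0,1)

Min cut value: 5
Partition: S = [0], T = [1, 2, 3, 4, 5, 6, 7, 8, 9, 10, 11, 12, 13, 14]
Cut edges: (0,1)

By max-flow min-cut theorem, max flow = min cut = 5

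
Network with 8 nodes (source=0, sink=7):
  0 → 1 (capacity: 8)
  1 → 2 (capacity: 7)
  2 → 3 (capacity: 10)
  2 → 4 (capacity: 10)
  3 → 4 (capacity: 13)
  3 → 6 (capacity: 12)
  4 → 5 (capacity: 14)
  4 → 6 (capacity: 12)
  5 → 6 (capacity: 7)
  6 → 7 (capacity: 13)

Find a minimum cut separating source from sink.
Min cut value = 7, edges: (1,2)

Min cut value: 7
Partition: S = [0, 1], T = [2, 3, 4, 5, 6, 7]
Cut edges: (1,2)

By max-flow min-cut theorem, max flow = min cut = 7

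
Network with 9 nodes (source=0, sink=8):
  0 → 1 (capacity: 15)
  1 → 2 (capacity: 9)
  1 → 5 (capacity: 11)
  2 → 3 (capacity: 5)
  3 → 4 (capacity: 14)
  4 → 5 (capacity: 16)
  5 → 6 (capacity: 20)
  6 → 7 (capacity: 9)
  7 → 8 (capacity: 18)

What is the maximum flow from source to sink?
Maximum flow = 9

Max flow: 9

Flow assignment:
  0 → 1: 9/15
  1 → 2: 4/9
  1 → 5: 5/11
  2 → 3: 4/5
  3 → 4: 4/14
  4 → 5: 4/16
  5 → 6: 9/20
  6 → 7: 9/9
  7 → 8: 9/18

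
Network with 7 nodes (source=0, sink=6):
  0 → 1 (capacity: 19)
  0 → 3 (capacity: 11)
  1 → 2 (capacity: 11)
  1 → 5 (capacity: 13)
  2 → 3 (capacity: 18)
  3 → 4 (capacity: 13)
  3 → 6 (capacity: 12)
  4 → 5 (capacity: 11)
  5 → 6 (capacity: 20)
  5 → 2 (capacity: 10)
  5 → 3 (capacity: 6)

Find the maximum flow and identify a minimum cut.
Max flow = 30, Min cut edges: (0,1), (0,3)

Maximum flow: 30
Minimum cut: (0,1), (0,3)
Partition: S = [0], T = [1, 2, 3, 4, 5, 6]

Max-flow min-cut theorem verified: both equal 30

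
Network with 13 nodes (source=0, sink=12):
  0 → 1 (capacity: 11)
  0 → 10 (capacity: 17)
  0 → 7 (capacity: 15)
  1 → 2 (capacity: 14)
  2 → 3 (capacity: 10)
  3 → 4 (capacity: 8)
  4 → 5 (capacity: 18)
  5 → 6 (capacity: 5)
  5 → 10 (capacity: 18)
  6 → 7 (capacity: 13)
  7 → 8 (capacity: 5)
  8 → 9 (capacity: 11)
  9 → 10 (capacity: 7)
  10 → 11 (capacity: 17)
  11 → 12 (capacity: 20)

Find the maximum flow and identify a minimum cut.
Max flow = 17, Min cut edges: (10,11)

Maximum flow: 17
Minimum cut: (10,11)
Partition: S = [0, 1, 2, 3, 4, 5, 6, 7, 8, 9, 10], T = [11, 12]

Max-flow min-cut theorem verified: both equal 17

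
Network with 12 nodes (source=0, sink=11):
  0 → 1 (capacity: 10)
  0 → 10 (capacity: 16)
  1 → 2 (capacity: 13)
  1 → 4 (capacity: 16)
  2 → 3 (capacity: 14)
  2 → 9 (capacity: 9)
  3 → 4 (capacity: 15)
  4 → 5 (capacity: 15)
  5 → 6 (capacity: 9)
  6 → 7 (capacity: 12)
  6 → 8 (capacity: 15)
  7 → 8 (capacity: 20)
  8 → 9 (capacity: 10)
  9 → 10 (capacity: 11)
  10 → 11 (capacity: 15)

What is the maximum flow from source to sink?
Maximum flow = 15

Max flow: 15

Flow assignment:
  0 → 1: 10/10
  0 → 10: 5/16
  1 → 2: 9/13
  1 → 4: 1/16
  2 → 9: 9/9
  4 → 5: 1/15
  5 → 6: 1/9
  6 → 8: 1/15
  8 → 9: 1/10
  9 → 10: 10/11
  10 → 11: 15/15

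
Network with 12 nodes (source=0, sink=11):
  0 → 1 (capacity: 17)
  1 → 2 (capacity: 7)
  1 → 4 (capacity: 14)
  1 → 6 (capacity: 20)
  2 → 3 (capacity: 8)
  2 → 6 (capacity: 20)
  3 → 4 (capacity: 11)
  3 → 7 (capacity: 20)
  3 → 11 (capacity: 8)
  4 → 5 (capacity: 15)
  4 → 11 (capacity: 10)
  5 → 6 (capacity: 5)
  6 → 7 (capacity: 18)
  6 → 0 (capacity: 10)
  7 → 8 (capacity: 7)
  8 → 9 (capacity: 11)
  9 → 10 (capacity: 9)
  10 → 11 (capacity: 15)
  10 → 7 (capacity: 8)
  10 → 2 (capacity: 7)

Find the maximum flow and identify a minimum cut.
Max flow = 17, Min cut edges: (0,1)

Maximum flow: 17
Minimum cut: (0,1)
Partition: S = [0], T = [1, 2, 3, 4, 5, 6, 7, 8, 9, 10, 11]

Max-flow min-cut theorem verified: both equal 17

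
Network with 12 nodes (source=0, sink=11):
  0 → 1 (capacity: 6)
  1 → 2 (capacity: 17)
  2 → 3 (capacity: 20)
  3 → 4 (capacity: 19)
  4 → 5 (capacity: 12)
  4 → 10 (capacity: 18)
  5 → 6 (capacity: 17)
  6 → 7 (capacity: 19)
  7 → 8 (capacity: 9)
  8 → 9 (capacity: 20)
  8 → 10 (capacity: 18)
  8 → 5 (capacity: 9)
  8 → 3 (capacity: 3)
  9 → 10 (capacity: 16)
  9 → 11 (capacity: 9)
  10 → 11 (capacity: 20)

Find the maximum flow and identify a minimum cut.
Max flow = 6, Min cut edges: (0,1)

Maximum flow: 6
Minimum cut: (0,1)
Partition: S = [0], T = [1, 2, 3, 4, 5, 6, 7, 8, 9, 10, 11]

Max-flow min-cut theorem verified: both equal 6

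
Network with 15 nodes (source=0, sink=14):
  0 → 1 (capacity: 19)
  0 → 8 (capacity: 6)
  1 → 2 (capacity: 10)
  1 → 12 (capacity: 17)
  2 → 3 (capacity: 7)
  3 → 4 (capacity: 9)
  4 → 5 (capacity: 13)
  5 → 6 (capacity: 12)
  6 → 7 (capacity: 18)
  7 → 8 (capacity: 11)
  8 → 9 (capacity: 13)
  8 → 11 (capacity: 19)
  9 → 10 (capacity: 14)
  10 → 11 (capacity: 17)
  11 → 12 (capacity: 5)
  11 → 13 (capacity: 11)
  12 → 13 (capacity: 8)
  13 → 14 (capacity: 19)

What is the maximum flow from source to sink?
Maximum flow = 19

Max flow: 19

Flow assignment:
  0 → 1: 15/19
  0 → 8: 4/6
  1 → 2: 7/10
  1 → 12: 8/17
  2 → 3: 7/7
  3 → 4: 7/9
  4 → 5: 7/13
  5 → 6: 7/12
  6 → 7: 7/18
  7 → 8: 7/11
  8 → 11: 11/19
  11 → 13: 11/11
  12 → 13: 8/8
  13 → 14: 19/19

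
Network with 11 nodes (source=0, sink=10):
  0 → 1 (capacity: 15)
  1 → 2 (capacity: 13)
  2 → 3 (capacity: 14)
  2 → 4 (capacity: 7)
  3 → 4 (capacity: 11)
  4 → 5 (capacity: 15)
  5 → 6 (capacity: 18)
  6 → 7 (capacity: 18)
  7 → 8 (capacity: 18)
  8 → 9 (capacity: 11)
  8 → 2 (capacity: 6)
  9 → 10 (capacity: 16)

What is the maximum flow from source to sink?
Maximum flow = 11

Max flow: 11

Flow assignment:
  0 → 1: 11/15
  1 → 2: 11/13
  2 → 3: 6/14
  2 → 4: 7/7
  3 → 4: 6/11
  4 → 5: 13/15
  5 → 6: 13/18
  6 → 7: 13/18
  7 → 8: 13/18
  8 → 9: 11/11
  8 → 2: 2/6
  9 → 10: 11/16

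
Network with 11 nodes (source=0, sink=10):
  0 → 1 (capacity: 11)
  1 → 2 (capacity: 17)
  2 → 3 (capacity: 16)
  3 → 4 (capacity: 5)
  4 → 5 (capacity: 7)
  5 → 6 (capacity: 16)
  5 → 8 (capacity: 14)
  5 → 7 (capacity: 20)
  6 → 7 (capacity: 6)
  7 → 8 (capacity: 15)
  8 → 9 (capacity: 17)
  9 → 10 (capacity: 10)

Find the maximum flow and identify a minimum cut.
Max flow = 5, Min cut edges: (3,4)

Maximum flow: 5
Minimum cut: (3,4)
Partition: S = [0, 1, 2, 3], T = [4, 5, 6, 7, 8, 9, 10]

Max-flow min-cut theorem verified: both equal 5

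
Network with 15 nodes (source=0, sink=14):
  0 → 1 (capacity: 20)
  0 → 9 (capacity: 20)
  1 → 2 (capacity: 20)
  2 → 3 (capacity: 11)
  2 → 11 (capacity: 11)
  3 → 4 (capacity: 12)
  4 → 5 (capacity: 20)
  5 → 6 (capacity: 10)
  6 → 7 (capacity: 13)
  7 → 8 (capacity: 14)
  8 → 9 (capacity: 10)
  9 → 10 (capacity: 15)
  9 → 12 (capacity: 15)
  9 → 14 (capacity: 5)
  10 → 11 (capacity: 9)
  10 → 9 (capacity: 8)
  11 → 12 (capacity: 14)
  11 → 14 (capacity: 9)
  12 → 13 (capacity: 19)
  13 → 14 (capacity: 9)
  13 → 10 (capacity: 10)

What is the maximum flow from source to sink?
Maximum flow = 23

Max flow: 23

Flow assignment:
  0 → 1: 18/20
  0 → 9: 5/20
  1 → 2: 18/20
  2 → 3: 9/11
  2 → 11: 9/11
  3 → 4: 9/12
  4 → 5: 9/20
  5 → 6: 9/10
  6 → 7: 9/13
  7 → 8: 9/14
  8 → 9: 9/10
  9 → 10: 9/15
  9 → 14: 5/5
  10 → 11: 9/9
  11 → 12: 9/14
  11 → 14: 9/9
  12 → 13: 9/19
  13 → 14: 9/9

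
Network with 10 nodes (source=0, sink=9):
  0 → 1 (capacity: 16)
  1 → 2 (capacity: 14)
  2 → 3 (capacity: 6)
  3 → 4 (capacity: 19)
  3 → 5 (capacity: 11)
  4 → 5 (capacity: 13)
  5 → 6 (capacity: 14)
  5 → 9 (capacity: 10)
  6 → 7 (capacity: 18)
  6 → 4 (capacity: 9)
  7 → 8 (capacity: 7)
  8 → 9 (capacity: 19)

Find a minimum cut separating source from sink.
Min cut value = 6, edges: (2,3)

Min cut value: 6
Partition: S = [0, 1, 2], T = [3, 4, 5, 6, 7, 8, 9]
Cut edges: (2,3)

By max-flow min-cut theorem, max flow = min cut = 6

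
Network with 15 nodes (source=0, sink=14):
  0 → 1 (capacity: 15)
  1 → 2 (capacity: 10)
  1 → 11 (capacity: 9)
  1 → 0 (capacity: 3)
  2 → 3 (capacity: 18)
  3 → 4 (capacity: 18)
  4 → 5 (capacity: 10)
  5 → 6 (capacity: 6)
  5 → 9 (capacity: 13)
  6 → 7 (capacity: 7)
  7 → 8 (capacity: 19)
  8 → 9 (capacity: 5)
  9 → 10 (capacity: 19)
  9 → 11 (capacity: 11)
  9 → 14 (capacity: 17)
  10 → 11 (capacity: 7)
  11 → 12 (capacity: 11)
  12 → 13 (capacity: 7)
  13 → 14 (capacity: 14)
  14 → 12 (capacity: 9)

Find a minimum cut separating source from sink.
Min cut value = 15, edges: (0,1)

Min cut value: 15
Partition: S = [0], T = [1, 2, 3, 4, 5, 6, 7, 8, 9, 10, 11, 12, 13, 14]
Cut edges: (0,1)

By max-flow min-cut theorem, max flow = min cut = 15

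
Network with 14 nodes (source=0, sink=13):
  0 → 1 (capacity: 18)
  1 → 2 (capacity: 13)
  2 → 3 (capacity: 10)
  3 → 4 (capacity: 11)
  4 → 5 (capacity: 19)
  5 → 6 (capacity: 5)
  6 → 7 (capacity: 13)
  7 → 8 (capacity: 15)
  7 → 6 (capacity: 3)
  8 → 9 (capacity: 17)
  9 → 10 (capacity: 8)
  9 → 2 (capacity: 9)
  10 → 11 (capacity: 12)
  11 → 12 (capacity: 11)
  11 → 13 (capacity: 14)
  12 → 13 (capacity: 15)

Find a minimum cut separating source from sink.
Min cut value = 5, edges: (5,6)

Min cut value: 5
Partition: S = [0, 1, 2, 3, 4, 5], T = [6, 7, 8, 9, 10, 11, 12, 13]
Cut edges: (5,6)

By max-flow min-cut theorem, max flow = min cut = 5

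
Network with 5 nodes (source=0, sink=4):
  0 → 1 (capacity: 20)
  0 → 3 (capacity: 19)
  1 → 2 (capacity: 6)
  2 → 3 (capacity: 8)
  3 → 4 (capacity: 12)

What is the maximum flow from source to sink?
Maximum flow = 12

Max flow: 12

Flow assignment:
  0 → 1: 6/20
  0 → 3: 6/19
  1 → 2: 6/6
  2 → 3: 6/8
  3 → 4: 12/12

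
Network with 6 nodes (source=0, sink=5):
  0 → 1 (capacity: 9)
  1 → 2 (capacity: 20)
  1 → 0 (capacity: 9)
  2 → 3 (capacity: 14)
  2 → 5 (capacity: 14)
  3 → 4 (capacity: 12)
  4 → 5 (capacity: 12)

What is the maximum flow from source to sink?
Maximum flow = 9

Max flow: 9

Flow assignment:
  0 → 1: 9/9
  1 → 2: 9/20
  2 → 5: 9/14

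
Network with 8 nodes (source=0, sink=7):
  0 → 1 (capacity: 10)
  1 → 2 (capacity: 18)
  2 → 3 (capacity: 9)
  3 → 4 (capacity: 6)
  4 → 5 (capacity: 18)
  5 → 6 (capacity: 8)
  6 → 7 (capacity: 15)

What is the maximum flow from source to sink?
Maximum flow = 6

Max flow: 6

Flow assignment:
  0 → 1: 6/10
  1 → 2: 6/18
  2 → 3: 6/9
  3 → 4: 6/6
  4 → 5: 6/18
  5 → 6: 6/8
  6 → 7: 6/15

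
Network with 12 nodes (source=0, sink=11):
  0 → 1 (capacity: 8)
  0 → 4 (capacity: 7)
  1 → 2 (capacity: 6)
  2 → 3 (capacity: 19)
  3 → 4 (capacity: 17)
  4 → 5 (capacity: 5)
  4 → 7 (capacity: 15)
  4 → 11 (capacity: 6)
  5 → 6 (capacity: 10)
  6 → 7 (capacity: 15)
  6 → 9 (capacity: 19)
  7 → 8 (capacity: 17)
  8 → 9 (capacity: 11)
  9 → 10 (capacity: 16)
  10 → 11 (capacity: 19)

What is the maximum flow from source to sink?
Maximum flow = 13

Max flow: 13

Flow assignment:
  0 → 1: 6/8
  0 → 4: 7/7
  1 → 2: 6/6
  2 → 3: 6/19
  3 → 4: 6/17
  4 → 5: 5/5
  4 → 7: 2/15
  4 → 11: 6/6
  5 → 6: 5/10
  6 → 9: 5/19
  7 → 8: 2/17
  8 → 9: 2/11
  9 → 10: 7/16
  10 → 11: 7/19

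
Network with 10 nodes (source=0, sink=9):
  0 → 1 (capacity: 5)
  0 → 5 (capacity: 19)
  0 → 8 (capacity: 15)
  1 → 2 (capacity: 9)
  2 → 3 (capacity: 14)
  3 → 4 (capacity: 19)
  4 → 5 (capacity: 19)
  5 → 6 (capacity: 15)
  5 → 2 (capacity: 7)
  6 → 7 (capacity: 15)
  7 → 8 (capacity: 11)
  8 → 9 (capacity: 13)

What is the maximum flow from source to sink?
Maximum flow = 13

Max flow: 13

Flow assignment:
  0 → 1: 5/5
  0 → 5: 6/19
  0 → 8: 2/15
  1 → 2: 5/9
  2 → 3: 5/14
  3 → 4: 5/19
  4 → 5: 5/19
  5 → 6: 11/15
  6 → 7: 11/15
  7 → 8: 11/11
  8 → 9: 13/13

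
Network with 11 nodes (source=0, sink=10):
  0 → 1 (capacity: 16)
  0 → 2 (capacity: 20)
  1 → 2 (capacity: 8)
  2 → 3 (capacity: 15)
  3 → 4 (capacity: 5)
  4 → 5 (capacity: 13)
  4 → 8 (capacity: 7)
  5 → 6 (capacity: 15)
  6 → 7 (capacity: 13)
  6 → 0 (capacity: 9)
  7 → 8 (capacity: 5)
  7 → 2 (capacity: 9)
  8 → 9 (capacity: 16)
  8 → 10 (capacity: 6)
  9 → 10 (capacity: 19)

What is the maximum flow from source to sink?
Maximum flow = 5

Max flow: 5

Flow assignment:
  0 → 1: 5/16
  1 → 2: 5/8
  2 → 3: 5/15
  3 → 4: 5/5
  4 → 8: 5/7
  8 → 10: 5/6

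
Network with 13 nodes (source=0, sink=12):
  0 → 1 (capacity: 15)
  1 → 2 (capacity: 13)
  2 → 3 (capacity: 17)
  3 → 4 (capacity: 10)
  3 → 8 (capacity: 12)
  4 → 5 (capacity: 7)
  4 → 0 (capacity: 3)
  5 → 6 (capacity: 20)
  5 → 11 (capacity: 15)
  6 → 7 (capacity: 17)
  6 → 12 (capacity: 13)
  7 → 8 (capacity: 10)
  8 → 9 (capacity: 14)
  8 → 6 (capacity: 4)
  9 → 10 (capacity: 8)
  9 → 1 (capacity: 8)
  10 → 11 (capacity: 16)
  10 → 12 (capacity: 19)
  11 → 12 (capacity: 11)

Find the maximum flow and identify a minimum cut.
Max flow = 13, Min cut edges: (1,2)

Maximum flow: 13
Minimum cut: (1,2)
Partition: S = [0, 1], T = [2, 3, 4, 5, 6, 7, 8, 9, 10, 11, 12]

Max-flow min-cut theorem verified: both equal 13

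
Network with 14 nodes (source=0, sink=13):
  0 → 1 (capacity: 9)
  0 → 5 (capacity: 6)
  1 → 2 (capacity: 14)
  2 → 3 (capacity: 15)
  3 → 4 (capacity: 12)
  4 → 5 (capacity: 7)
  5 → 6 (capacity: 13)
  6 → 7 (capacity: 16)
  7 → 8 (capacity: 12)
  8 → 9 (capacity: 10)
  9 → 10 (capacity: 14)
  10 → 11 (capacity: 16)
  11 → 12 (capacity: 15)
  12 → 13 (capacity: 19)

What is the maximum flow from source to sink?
Maximum flow = 10

Max flow: 10

Flow assignment:
  0 → 1: 7/9
  0 → 5: 3/6
  1 → 2: 7/14
  2 → 3: 7/15
  3 → 4: 7/12
  4 → 5: 7/7
  5 → 6: 10/13
  6 → 7: 10/16
  7 → 8: 10/12
  8 → 9: 10/10
  9 → 10: 10/14
  10 → 11: 10/16
  11 → 12: 10/15
  12 → 13: 10/19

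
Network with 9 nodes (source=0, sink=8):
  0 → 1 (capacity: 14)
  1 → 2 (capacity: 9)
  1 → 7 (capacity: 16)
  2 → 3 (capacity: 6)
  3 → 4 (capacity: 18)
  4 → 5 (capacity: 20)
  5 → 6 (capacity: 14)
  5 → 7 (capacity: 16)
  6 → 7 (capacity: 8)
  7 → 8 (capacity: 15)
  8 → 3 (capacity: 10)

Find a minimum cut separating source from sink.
Min cut value = 14, edges: (0,1)

Min cut value: 14
Partition: S = [0], T = [1, 2, 3, 4, 5, 6, 7, 8]
Cut edges: (0,1)

By max-flow min-cut theorem, max flow = min cut = 14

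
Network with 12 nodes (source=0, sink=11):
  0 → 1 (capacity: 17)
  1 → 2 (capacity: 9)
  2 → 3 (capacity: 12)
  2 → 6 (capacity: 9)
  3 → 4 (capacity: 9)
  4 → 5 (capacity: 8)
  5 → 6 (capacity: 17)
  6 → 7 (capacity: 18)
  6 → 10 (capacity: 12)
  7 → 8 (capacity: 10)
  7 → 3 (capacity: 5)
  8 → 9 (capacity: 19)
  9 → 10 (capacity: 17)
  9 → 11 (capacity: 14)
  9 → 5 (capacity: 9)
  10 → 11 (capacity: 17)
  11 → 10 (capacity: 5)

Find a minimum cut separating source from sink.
Min cut value = 9, edges: (1,2)

Min cut value: 9
Partition: S = [0, 1], T = [2, 3, 4, 5, 6, 7, 8, 9, 10, 11]
Cut edges: (1,2)

By max-flow min-cut theorem, max flow = min cut = 9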